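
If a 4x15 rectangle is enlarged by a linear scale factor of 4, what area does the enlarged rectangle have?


Original dimensions: 4 x 15
Enlargement factor = 4
New width = 4 * 4 = 16
New height = 15 * 4 = 60
New area = 16 * 60 = 960

960


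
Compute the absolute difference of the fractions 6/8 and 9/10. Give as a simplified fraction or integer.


Simplify: 6/8 = 3/4 and 9/10 = 9/10
Find common denominator: LCD = 20
Convert: 15/20 and 18/20
Difference = |15 - 18|/20 = 3/20
Simplified = 3/20

3/20


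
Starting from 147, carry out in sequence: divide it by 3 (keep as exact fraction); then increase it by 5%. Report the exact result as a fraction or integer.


Start with 147.
Step 1: Divide by 3: 147 / 3 = 49
Step 2: Increase by 5%: 49 * 105/100 = 1029/20
Final result = 1029/20

1029/20


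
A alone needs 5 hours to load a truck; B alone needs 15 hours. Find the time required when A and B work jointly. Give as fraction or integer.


Rate of A = 1/5 job per hour
Rate of B = 1/15 job per hour
Combined rate = 1/5 + 1/15
Find common denominator: (15 + 5)/(5*15) = 20/75
Combined rate = 4/15 job per hour
Time together = 1 / (4/15) = 15/4 hours

15/4


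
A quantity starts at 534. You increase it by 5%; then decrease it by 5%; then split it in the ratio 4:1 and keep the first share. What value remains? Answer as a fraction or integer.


Start with 534.
Step 1: Increase by 5%: 534 * 105/100 = 5607/10
Step 2: Decrease by 5%: 5607/10 * 95/100 = 106533/200
Step 3: Split 4:1, first share = 106533/200 * 4/5 = 106533/250
Final result = 106533/250

106533/250


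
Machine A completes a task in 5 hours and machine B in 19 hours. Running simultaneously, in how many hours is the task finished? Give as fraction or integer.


Rate of A = 1/5 job per hour
Rate of B = 1/19 job per hour
Combined rate = 1/5 + 1/19
Find common denominator: (19 + 5)/(5*19) = 24/95
Combined rate = 24/95 job per hour
Time together = 1 / (24/95) = 95/24 hours

95/24


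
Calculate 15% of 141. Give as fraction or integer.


Compute 15% of 141
Convert percentage: 15% = 15/100
Multiply: 141 * 15/100
= 2115/100
= 423/20

423/20


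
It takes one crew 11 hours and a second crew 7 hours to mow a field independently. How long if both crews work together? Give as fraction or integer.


Rate of A = 1/11 job per hour
Rate of B = 1/7 job per hour
Combined rate = 1/11 + 1/7
Find common denominator: (7 + 11)/(11*7) = 18/77
Combined rate = 18/77 job per hour
Time together = 1 / (18/77) = 77/18 hours

77/18


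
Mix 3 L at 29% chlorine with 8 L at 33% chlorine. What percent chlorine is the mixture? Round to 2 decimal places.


Solute in mixture 1 = 29% of 3 L = 3*29/100 = 87/100 L
Solute in mixture 2 = 33% of 8 L = 8*33/100 = 66/25 L
Total solute = 87/100 + 66/25 = 351/100 L
Total volume = 3 + 8 = 11 L
Final concentration = 351/100/11 * 100 = 31.91%

31.91


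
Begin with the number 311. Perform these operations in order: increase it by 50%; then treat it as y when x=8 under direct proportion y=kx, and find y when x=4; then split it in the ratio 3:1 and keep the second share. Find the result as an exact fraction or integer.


Start with 311.
Step 1: Increase by 50%: 311 * 150/100 = 933/2
Step 2: Direct prop: k = (933/2)/8; new y = k*4 = 933/2*4/8 = 933/4
Step 3: Split 3:1, second share = 933/4 * 1/4 = 933/16
Final result = 933/16

933/16


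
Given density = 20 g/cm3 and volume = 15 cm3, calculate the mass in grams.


Using mass = density * volume
Density = 20 g/cm3
Volume = 15 cm3
Mass = 20 * 15
= 300 g

300


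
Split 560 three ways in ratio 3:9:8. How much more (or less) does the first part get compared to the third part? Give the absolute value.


Total parts = 3 + 9 + 8 = 20
Value per part = 560 / 20 = 28
Shares: 3*28=84, 9*28=252, 8*28=224
First share = 84, third share = 224
Difference = |84 - 224| = 140

140


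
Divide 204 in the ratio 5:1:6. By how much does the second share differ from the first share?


Total parts = 5 + 1 + 6 = 12
Value per part = 204 / 12 = 17
Shares: 5*17=85, 1*17=17, 6*17=102
Second share = 17, first share = 85
Difference = |17 - 85| = 68

68


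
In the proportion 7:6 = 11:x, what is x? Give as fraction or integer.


Setting up: 7/6 = 11/x
Cross multiply: 7 * x = 6 * 11
7x = 66
x = 66/7
x = 66/7

66/7


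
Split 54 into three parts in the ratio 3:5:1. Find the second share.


Ratio = 3:5:1
Total parts = 3 + 5 + 1 = 9
Value per part = 54 / 9 = 6
First share = 3 * 6 = 18
Middle share = 5 * 6 = 30
Third share = 1 * 6 = 6

30


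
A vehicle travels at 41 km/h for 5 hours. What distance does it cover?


Using distance = speed * time
Speed = 41 km/h
Time = 5 hours
Distance = 41 * 5
= 205 km

205


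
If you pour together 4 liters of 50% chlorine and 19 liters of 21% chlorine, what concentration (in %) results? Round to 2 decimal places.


Solute in mixture 1 = 50% of 4 L = 4*50/100 = 2 L
Solute in mixture 2 = 21% of 19 L = 19*21/100 = 399/100 L
Total solute = 2 + 399/100 = 599/100 L
Total volume = 4 + 19 = 23 L
Final concentration = 599/100/23 * 100 = 26.04%

26.04


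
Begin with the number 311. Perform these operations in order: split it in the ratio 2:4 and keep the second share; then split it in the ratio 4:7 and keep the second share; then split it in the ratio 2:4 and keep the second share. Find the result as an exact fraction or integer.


Start with 311.
Step 1: Split 2:4, second share = 311 * 4/6 = 622/3
Step 2: Split 4:7, second share = 622/3 * 7/11 = 4354/33
Step 3: Split 2:4, second share = 4354/33 * 4/6 = 8708/99
Final result = 8708/99

8708/99


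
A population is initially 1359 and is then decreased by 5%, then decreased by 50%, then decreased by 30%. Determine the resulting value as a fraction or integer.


Start: 1359
Step 1: decrease by 5% => multiply by 95/100
  1359 * 95/100 = 25821/20
Step 2: decrease by 50% => multiply by 50/100
  25821/20 * 50/100 = 25821/40
Step 3: decrease by 30% => multiply by 70/100
  25821/40 * 70/100 = 180747/400
Final value = 180747/400

180747/400


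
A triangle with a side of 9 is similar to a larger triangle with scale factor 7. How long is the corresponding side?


Similar triangles have proportional sides
Scale factor = 7
Smaller side = 9
Corresponding larger side = 9 * 7
= 63

63


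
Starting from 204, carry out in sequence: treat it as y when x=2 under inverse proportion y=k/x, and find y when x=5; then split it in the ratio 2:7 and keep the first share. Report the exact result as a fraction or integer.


Start with 204.
Step 1: Inverse prop: k = (204)*2; new y = k/5 = 204*2/5 = 408/5
Step 2: Split 2:7, first share = 408/5 * 2/9 = 272/15
Final result = 272/15

272/15


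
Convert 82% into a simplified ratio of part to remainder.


Part = 82%, Remainder = 18%
Ratio = 82:18
GCD(82, 18) = 2
Simplify: 41:9 = 41:9

41:9


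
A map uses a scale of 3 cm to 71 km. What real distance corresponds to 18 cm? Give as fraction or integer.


Map scale: 3 cm = 71 km
Measured distance on map = 18 cm
Set up proportion: 18 * 71 / 3
= 1278 / 3
= 426 km

426


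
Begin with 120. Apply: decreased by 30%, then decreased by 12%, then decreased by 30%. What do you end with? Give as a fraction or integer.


Start: 120
Step 1: decrease by 30% => multiply by 70/100
  120 * 70/100 = 84
Step 2: decrease by 12% => multiply by 88/100
  84 * 88/100 = 1848/25
Step 3: decrease by 30% => multiply by 70/100
  1848/25 * 70/100 = 6468/125
Final value = 6468/125

6468/125


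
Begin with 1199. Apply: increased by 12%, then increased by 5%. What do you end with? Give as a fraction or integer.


Start: 1199
Step 1: increase by 12% => multiply by 112/100
  1199 * 112/100 = 33572/25
Step 2: increase by 5% => multiply by 105/100
  33572/25 * 105/100 = 176253/125
Final value = 176253/125

176253/125


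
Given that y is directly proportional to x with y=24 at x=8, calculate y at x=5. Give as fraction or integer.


Direct proportion: y = kx
Find k: k = 24/8 = 3
Compute y at x=5: y = 3 * 5
y = 15

15


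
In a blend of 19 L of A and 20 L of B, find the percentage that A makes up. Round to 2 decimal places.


Volume of A = 19 L
Volume of B = 20 L
Total volume = 19 + 20 = 39 L
Percentage of A = (19/39) * 100
= 48.72%

48.72


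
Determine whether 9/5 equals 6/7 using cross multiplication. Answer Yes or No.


Cross multiply to check 9/5 = 6/7
Left cross product: 9 * 7 = 63
Right cross product: 5 * 6 = 30
63 != 30
Not equal, so proportions differ => No

No


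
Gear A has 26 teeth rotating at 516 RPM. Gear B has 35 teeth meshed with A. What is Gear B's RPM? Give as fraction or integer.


Gear ratio: teeth_A * RPM_A = teeth_B * RPM_B
26 * 516 = 35 * RPM_B
13416 = 35 * RPM_B
RPM_B = 13416 / 35
RPM_B = 13416/35

13416/35


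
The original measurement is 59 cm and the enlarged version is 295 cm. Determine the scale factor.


Original length = 59 cm
Scaled length = 295 cm
Scale factor = 295 / 59
= 5

5


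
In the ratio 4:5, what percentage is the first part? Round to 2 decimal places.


Total parts = 4 + 5 = 9
First part fraction = 4/9
Percentage = (4/9) * 100
= 0.444444 * 100
= 44.44%

44.44


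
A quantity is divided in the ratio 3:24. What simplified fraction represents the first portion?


Total parts = 3 + 24 = 27
First part fraction = 3/27
Simplify: 3/27 = 1/9

1/9


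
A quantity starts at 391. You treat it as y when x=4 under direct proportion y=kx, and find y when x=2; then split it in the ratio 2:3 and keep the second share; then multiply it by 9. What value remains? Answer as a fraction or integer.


Start with 391.
Step 1: Direct prop: k = (391)/4; new y = k*2 = 391*2/4 = 391/2
Step 2: Split 2:3, second share = 391/2 * 3/5 = 1173/10
Step 3: Multiply by 9: 1173/10 * 9 = 10557/10
Final result = 10557/10

10557/10


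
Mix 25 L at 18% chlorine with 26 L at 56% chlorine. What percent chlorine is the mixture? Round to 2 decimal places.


Solute in mixture 1 = 18% of 25 L = 25*18/100 = 9/2 L
Solute in mixture 2 = 56% of 26 L = 26*56/100 = 364/25 L
Total solute = 9/2 + 364/25 = 953/50 L
Total volume = 25 + 26 = 51 L
Final concentration = 953/50/51 * 100 = 37.37%

37.37


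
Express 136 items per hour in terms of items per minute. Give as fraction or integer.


Converting from per hour to per minute
Rate = 136 items per hour
Divide by 60: 136/60
= 34/15 items per minute

34/15


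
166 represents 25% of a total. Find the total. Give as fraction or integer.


Given: 166 is 25% of the whole
Set up: 166 = 25/100 * whole
whole = 166 * 100 / 25
whole = 16600 / 25
whole = 664

664


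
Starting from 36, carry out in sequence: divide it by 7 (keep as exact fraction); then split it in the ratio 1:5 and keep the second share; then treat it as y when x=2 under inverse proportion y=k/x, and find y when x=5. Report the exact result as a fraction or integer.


Start with 36.
Step 1: Divide by 7: 36 / 7 = 36/7
Step 2: Split 1:5, second share = 36/7 * 5/6 = 30/7
Step 3: Inverse prop: k = (30/7)*2; new y = k/5 = 30/7*2/5 = 12/7
Final result = 12/7

12/7


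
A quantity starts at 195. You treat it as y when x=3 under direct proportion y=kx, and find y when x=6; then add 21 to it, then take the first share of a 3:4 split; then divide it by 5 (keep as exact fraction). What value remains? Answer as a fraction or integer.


Start with 195.
Step 1: Direct prop: k = (195)/3; new y = k*6 = 195*6/3 = 390
Step 2: Add 21: 390+21=411; split 3:4 first = 411*3/7 = 1233/7
Step 3: Divide by 5: 1233/7 / 5 = 1233/35
Final result = 1233/35

1233/35


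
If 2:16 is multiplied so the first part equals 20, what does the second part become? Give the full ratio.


Original ratio: 2:16
First term target: 20
Scale factor = 20 / 2 = 10
Multiply second term: 16 * 10 = 160
Equivalent ratio = 20:160

20:160


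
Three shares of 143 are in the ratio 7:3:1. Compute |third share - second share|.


Total parts = 7 + 3 + 1 = 11
Value per part = 143 / 11 = 13
Shares: 7*13=91, 3*13=39, 1*13=13
Third share = 13, second share = 39
Difference = |13 - 39| = 26

26


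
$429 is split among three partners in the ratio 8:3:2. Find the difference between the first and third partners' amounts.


Total parts = 8 + 3 + 2 = 13
Value per part = 429 / 13 = 33
Shares: 8*33=264, 3*33=99, 2*33=66
First share = 264, third share = 66
Difference = |264 - 66| = 198

198


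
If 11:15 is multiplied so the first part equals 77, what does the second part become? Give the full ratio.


Original ratio: 11:15
First term target: 77
Scale factor = 77 / 11 = 7
Multiply second term: 15 * 7 = 105
Equivalent ratio = 77:105

77:105


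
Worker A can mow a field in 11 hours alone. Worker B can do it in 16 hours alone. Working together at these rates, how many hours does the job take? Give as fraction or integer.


Rate of A = 1/11 job per hour
Rate of B = 1/16 job per hour
Combined rate = 1/11 + 1/16
Find common denominator: (16 + 11)/(11*16) = 27/176
Combined rate = 27/176 job per hour
Time together = 1 / (27/176) = 176/27 hours

176/27


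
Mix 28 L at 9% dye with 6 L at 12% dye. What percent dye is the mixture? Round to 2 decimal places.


Solute in mixture 1 = 9% of 28 L = 28*9/100 = 63/25 L
Solute in mixture 2 = 12% of 6 L = 6*12/100 = 18/25 L
Total solute = 63/25 + 18/25 = 81/25 L
Total volume = 28 + 6 = 34 L
Final concentration = 81/25/34 * 100 = 9.53%

9.53


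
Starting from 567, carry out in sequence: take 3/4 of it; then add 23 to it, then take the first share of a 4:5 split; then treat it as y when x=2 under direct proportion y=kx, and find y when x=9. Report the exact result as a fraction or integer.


Start with 567.
Step 1: Take 3/4: 567 * 3/4 = 1701/4
Step 2: Add 23: 1701/4+23=1793/4; split 4:5 first = 1793/4*4/9 = 1793/9
Step 3: Direct prop: k = (1793/9)/2; new y = k*9 = 1793/9*9/2 = 1793/2
Final result = 1793/2

1793/2


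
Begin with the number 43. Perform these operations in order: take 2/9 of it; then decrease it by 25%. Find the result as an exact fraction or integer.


Start with 43.
Step 1: Take 2/9: 43 * 2/9 = 86/9
Step 2: Decrease by 25%: 86/9 * 75/100 = 43/6
Final result = 43/6

43/6


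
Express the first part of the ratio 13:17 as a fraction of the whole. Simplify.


Total parts = 13 + 17 = 30
First part fraction = 13/30
Simplify: 13/30 = 13/30

13/30


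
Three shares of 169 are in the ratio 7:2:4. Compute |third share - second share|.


Total parts = 7 + 2 + 4 = 13
Value per part = 169 / 13 = 13
Shares: 7*13=91, 2*13=26, 4*13=52
Third share = 52, second share = 26
Difference = |52 - 26| = 26

26


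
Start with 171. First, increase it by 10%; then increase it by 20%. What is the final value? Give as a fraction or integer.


Start with 171.
Step 1: Increase by 10%: 171 * 110/100 = 1881/10
Step 2: Increase by 20%: 1881/10 * 120/100 = 5643/25
Final result = 5643/25

5643/25


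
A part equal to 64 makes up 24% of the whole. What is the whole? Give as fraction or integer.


Given: 64 is 24% of the whole
Set up: 64 = 24/100 * whole
whole = 64 * 100 / 24
whole = 6400 / 24
whole = 800/3

800/3


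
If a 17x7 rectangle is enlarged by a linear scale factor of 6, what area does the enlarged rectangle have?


Original dimensions: 17 x 7
Enlargement factor = 6
New width = 17 * 6 = 102
New height = 7 * 6 = 42
New area = 102 * 42 = 4284

4284


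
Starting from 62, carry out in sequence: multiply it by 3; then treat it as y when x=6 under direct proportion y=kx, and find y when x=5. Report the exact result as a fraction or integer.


Start with 62.
Step 1: Multiply by 3: 62 * 3 = 186
Step 2: Direct prop: k = (186)/6; new y = k*5 = 186*5/6 = 155
Final result = 155

155


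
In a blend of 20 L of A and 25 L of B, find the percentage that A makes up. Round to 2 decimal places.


Volume of A = 20 L
Volume of B = 25 L
Total volume = 20 + 25 = 45 L
Percentage of A = (20/45) * 100
= 44.44%

44.44


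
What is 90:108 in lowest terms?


Find GCD(90, 108)
GCD = 18
Divide both by 18: 90/18 = 5, 108/18 = 6
Simplified ratio = 5:6

5:6


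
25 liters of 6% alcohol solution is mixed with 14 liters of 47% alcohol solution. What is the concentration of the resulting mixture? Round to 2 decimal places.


Solute in mixture 1 = 6% of 25 L = 25*6/100 = 3/2 L
Solute in mixture 2 = 47% of 14 L = 14*47/100 = 329/50 L
Total solute = 3/2 + 329/50 = 202/25 L
Total volume = 25 + 14 = 39 L
Final concentration = 202/25/39 * 100 = 20.72%

20.72


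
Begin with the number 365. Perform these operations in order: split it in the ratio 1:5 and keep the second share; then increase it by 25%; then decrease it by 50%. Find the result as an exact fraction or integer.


Start with 365.
Step 1: Split 1:5, second share = 365 * 5/6 = 1825/6
Step 2: Increase by 25%: 1825/6 * 125/100 = 9125/24
Step 3: Decrease by 50%: 9125/24 * 50/100 = 9125/48
Final result = 9125/48

9125/48


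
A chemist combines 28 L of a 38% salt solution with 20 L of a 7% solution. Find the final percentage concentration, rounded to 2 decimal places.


Solute in mixture 1 = 38% of 28 L = 28*38/100 = 266/25 L
Solute in mixture 2 = 7% of 20 L = 20*7/100 = 7/5 L
Total solute = 266/25 + 7/5 = 301/25 L
Total volume = 28 + 20 = 48 L
Final concentration = 301/25/48 * 100 = 25.08%

25.08


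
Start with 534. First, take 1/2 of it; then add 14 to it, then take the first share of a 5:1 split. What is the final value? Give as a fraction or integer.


Start with 534.
Step 1: Take 1/2: 534 * 1/2 = 267
Step 2: Add 14: 267+14=281; split 5:1 first = 281*5/6 = 1405/6
Final result = 1405/6

1405/6


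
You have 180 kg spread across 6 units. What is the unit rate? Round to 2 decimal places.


Total kg = 180
Number of units = 6
Unit rate = 180 / 6
= 30 kg per unit

30


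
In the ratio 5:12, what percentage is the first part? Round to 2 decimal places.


Total parts = 5 + 12 = 17
First part fraction = 5/17
Percentage = (5/17) * 100
= 0.294118 * 100
= 29.41%

29.41


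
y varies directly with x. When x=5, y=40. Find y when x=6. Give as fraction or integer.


Direct proportion: y = kx
Find k: k = 40/5 = 8
Compute y at x=6: y = 8 * 6
y = 48

48


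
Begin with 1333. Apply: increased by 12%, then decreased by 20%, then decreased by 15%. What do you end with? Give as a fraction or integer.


Start: 1333
Step 1: increase by 12% => multiply by 112/100
  1333 * 112/100 = 37324/25
Step 2: decrease by 20% => multiply by 80/100
  37324/25 * 80/100 = 149296/125
Step 3: decrease by 15% => multiply by 85/100
  149296/125 * 85/100 = 634508/625
Final value = 634508/625

634508/625


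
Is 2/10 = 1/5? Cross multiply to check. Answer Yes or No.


Cross multiply to check 2/10 = 1/5
Left cross product: 2 * 5 = 10
Right cross product: 10 * 1 = 10
10 = 10
Equal, so proportions match => Yes

Yes


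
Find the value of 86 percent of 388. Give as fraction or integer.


Compute 86% of 388
Convert percentage: 86% = 86/100
Multiply: 388 * 86/100
= 33368/100
= 8342/25

8342/25


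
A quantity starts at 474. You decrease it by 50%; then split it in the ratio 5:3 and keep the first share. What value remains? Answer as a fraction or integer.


Start with 474.
Step 1: Decrease by 50%: 474 * 50/100 = 237
Step 2: Split 5:3, first share = 237 * 5/8 = 1185/8
Final result = 1185/8

1185/8


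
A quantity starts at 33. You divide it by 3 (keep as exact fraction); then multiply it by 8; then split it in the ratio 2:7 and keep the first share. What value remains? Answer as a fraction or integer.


Start with 33.
Step 1: Divide by 3: 33 / 3 = 11
Step 2: Multiply by 8: 11 * 8 = 88
Step 3: Split 2:7, first share = 88 * 2/9 = 176/9
Final result = 176/9

176/9


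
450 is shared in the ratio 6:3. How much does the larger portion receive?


Total parts = 6 + 3 = 9
Value per part = 450 / 9 = 50
First share = 6 * 50 = 300
Second share = 3 * 50 = 150
Larger share = 300

300


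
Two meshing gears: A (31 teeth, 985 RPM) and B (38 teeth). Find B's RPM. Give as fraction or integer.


Gear ratio: teeth_A * RPM_A = teeth_B * RPM_B
31 * 985 = 38 * RPM_B
30535 = 38 * RPM_B
RPM_B = 30535 / 38
RPM_B = 30535/38

30535/38


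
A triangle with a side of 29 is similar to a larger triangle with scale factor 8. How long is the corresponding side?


Similar triangles have proportional sides
Scale factor = 8
Smaller side = 29
Corresponding larger side = 29 * 8
= 232

232


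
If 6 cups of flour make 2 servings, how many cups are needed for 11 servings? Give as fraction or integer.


Original: 6 cups for 2 servings
Target servings = 11
Scaling factor = 11/2
New amount = 6 * 11/2
= 66/2
= 33 cups

33


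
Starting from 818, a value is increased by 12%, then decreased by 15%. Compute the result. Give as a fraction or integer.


Start: 818
Step 1: increase by 12% => multiply by 112/100
  818 * 112/100 = 22904/25
Step 2: decrease by 15% => multiply by 85/100
  22904/25 * 85/100 = 97342/125
Final value = 97342/125

97342/125


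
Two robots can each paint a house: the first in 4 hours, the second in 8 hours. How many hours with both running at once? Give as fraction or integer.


Rate of A = 1/4 job per hour
Rate of B = 1/8 job per hour
Combined rate = 1/4 + 1/8
Find common denominator: (8 + 4)/(4*8) = 12/32
Combined rate = 3/8 job per hour
Time together = 1 / (3/8) = 8/3 hours

8/3


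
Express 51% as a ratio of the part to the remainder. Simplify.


Part = 51%, Remainder = 49%
Ratio = 51:49
GCD(51, 49) = 1
Simplify: 51:49 = 51:49

51:49


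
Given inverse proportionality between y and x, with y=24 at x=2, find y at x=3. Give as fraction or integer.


Inverse proportion: y = k/x
Find k: k = 2 * 24 = 48
Compute y at x=3: y = 48/3
y = 16

16


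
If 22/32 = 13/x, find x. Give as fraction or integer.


Setting up: 22/32 = 13/x
Cross multiply: 22 * x = 32 * 13
22x = 416
x = 416/22
x = 208/11

208/11


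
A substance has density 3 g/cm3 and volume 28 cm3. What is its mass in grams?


Using mass = density * volume
Density = 3 g/cm3
Volume = 28 cm3
Mass = 3 * 28
= 84 g

84


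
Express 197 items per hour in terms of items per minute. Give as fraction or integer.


Converting from per hour to per minute
Rate = 197 items per hour
Divide by 60: 197/60
= 197/60 items per minute

197/60


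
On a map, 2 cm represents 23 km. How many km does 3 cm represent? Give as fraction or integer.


Map scale: 2 cm = 23 km
Measured distance on map = 3 cm
Set up proportion: 3 * 23 / 2
= 69 / 2
= 69/2 km

69/2


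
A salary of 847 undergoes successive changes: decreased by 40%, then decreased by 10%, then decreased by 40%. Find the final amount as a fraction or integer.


Start: 847
Step 1: decrease by 40% => multiply by 60/100
  847 * 60/100 = 2541/5
Step 2: decrease by 10% => multiply by 90/100
  2541/5 * 90/100 = 22869/50
Step 3: decrease by 40% => multiply by 60/100
  22869/50 * 60/100 = 68607/250
Final value = 68607/250

68607/250


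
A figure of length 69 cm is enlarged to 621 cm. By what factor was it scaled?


Original length = 69 cm
Scaled length = 621 cm
Scale factor = 621 / 69
= 9

9


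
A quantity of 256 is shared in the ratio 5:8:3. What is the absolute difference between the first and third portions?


Total parts = 5 + 8 + 3 = 16
Value per part = 256 / 16 = 16
Shares: 5*16=80, 8*16=128, 3*16=48
First share = 80, third share = 48
Difference = |80 - 48| = 32

32


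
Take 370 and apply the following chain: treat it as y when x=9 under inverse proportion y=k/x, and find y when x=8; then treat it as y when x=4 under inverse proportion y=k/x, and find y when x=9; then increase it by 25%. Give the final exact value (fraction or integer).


Start with 370.
Step 1: Inverse prop: k = (370)*9; new y = k/8 = 370*9/8 = 1665/4
Step 2: Inverse prop: k = (1665/4)*4; new y = k/9 = 1665/4*4/9 = 185
Step 3: Increase by 25%: 185 * 125/100 = 925/4
Final result = 925/4

925/4


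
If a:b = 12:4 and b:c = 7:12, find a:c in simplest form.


Given a:b = 12:4 and b:c = 7:12
Make b consistent. Multiply first ratio by 7: a:b = 84:28
Multiply second ratio by 4: b:c = 28:48
Now b = 28 in both, so a:b:c = 84:28:48
Therefore a:c = 84:48
Simplify by GCD: a:c = 7:4

7:4


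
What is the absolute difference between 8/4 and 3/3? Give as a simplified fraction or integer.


Simplify: 8/4 = 2 and 3/3 = 1
Find common denominator: LCD = 1
Convert: 2/1 and 1/1
Difference = |2 - 1|/1 = 1/1
Simplified = 1

1


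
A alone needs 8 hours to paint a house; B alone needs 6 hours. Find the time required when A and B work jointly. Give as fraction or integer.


Rate of A = 1/8 job per hour
Rate of B = 1/6 job per hour
Combined rate = 1/8 + 1/6
Find common denominator: (6 + 8)/(8*6) = 14/48
Combined rate = 7/24 job per hour
Time together = 1 / (7/24) = 24/7 hours

24/7


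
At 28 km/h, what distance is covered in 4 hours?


Using distance = speed * time
Speed = 28 km/h
Time = 4 hours
Distance = 28 * 4
= 112 km

112


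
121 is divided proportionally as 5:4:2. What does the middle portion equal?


Ratio = 5:4:2
Total parts = 5 + 4 + 2 = 11
Value per part = 121 / 11 = 11
First share = 5 * 11 = 55
Middle share = 4 * 11 = 44
Third share = 2 * 11 = 22

44


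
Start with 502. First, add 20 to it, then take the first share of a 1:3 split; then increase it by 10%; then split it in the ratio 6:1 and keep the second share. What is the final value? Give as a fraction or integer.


Start with 502.
Step 1: Add 20: 502+20=522; split 1:3 first = 522*1/4 = 261/2
Step 2: Increase by 10%: 261/2 * 110/100 = 2871/20
Step 3: Split 6:1, second share = 2871/20 * 1/7 = 2871/140
Final result = 2871/140

2871/140


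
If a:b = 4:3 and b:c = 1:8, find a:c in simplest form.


Given a:b = 4:3 and b:c = 1:8
Make b consistent. Multiply first ratio by 1: a:b = 4:3
Multiply second ratio by 3: b:c = 3:24
Now b = 3 in both, so a:b:c = 4:3:24
Therefore a:c = 4:24
Simplify by GCD: a:c = 1:6

1:6


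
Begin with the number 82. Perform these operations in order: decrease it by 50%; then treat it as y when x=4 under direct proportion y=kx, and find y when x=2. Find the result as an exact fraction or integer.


Start with 82.
Step 1: Decrease by 50%: 82 * 50/100 = 41
Step 2: Direct prop: k = (41)/4; new y = k*2 = 41*2/4 = 41/2
Final result = 41/2

41/2


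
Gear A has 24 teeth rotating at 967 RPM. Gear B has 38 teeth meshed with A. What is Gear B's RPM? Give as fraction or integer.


Gear ratio: teeth_A * RPM_A = teeth_B * RPM_B
24 * 967 = 38 * RPM_B
23208 = 38 * RPM_B
RPM_B = 23208 / 38
RPM_B = 11604/19

11604/19


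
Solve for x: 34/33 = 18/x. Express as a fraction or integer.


Setting up: 34/33 = 18/x
Cross multiply: 34 * x = 33 * 18
34x = 594
x = 594/34
x = 297/17

297/17


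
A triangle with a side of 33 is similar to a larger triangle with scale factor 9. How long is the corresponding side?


Similar triangles have proportional sides
Scale factor = 9
Smaller side = 33
Corresponding larger side = 33 * 9
= 297

297


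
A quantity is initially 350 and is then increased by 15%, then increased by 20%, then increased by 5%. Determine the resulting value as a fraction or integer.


Start: 350
Step 1: increase by 15% => multiply by 115/100
  350 * 115/100 = 805/2
Step 2: increase by 20% => multiply by 120/100
  805/2 * 120/100 = 483
Step 3: increase by 5% => multiply by 105/100
  483 * 105/100 = 10143/20
Final value = 10143/20

10143/20


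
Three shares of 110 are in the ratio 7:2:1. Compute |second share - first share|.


Total parts = 7 + 2 + 1 = 10
Value per part = 110 / 10 = 11
Shares: 7*11=77, 2*11=22, 1*11=11
Second share = 22, first share = 77
Difference = |22 - 77| = 55

55


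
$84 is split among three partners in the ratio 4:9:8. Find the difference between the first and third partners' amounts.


Total parts = 4 + 9 + 8 = 21
Value per part = 84 / 21 = 4
Shares: 4*4=16, 9*4=36, 8*4=32
First share = 16, third share = 32
Difference = |16 - 32| = 16

16


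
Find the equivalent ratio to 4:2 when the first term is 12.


Original ratio: 4:2
First term target: 12
Scale factor = 12 / 4 = 3
Multiply second term: 2 * 3 = 6
Equivalent ratio = 12:6

12:6


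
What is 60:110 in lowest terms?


Find GCD(60, 110)
GCD = 10
Divide both by 10: 60/10 = 6, 110/10 = 11
Simplified ratio = 6:11

6:11


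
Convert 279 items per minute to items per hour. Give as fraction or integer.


Converting from per minute to per hour
Rate = 279 items per minute
Multiply by 60: 279 * 60
= 16740 items per hour

16740


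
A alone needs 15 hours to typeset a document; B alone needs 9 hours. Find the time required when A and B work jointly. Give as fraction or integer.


Rate of A = 1/15 job per hour
Rate of B = 1/9 job per hour
Combined rate = 1/15 + 1/9
Find common denominator: (9 + 15)/(15*9) = 24/135
Combined rate = 8/45 job per hour
Time together = 1 / (8/45) = 45/8 hours

45/8


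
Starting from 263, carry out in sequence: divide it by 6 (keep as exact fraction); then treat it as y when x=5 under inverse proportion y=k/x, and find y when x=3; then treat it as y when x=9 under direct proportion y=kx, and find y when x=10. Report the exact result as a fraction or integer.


Start with 263.
Step 1: Divide by 6: 263 / 6 = 263/6
Step 2: Inverse prop: k = (263/6)*5; new y = k/3 = 263/6*5/3 = 1315/18
Step 3: Direct prop: k = (1315/18)/9; new y = k*10 = 1315/18*10/9 = 6575/81
Final result = 6575/81

6575/81


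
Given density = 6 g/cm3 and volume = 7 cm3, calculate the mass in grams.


Using mass = density * volume
Density = 6 g/cm3
Volume = 7 cm3
Mass = 6 * 7
= 42 g

42


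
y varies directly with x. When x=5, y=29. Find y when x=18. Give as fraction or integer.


Direct proportion: y = kx
Find k: k = 29/5 = 29/5
Compute y at x=18: y = 29/5 * 18
y = 522/5

522/5


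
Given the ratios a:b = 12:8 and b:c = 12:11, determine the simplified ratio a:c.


Given a:b = 12:8 and b:c = 12:11
Make b consistent. Multiply first ratio by 12: a:b = 144:96
Multiply second ratio by 8: b:c = 96:88
Now b = 96 in both, so a:b:c = 144:96:88
Therefore a:c = 144:88
Simplify by GCD: a:c = 18:11

18:11


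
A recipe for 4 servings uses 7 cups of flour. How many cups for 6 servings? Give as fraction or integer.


Original: 7 cups for 4 servings
Target servings = 6
Scaling factor = 6/4
New amount = 7 * 6/4
= 42/4
= 21/2 cups

21/2


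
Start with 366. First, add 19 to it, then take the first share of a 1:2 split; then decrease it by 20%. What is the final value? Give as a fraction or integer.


Start with 366.
Step 1: Add 19: 366+19=385; split 1:2 first = 385*1/3 = 385/3
Step 2: Decrease by 20%: 385/3 * 80/100 = 308/3
Final result = 308/3

308/3


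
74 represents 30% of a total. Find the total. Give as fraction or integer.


Given: 74 is 30% of the whole
Set up: 74 = 30/100 * whole
whole = 74 * 100 / 30
whole = 7400 / 30
whole = 740/3

740/3


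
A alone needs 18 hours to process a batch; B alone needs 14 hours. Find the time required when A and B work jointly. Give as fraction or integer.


Rate of A = 1/18 job per hour
Rate of B = 1/14 job per hour
Combined rate = 1/18 + 1/14
Find common denominator: (14 + 18)/(18*14) = 32/252
Combined rate = 8/63 job per hour
Time together = 1 / (8/63) = 63/8 hours

63/8


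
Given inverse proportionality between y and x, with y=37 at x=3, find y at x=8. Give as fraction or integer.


Inverse proportion: y = k/x
Find k: k = 3 * 37 = 111
Compute y at x=8: y = 111/8
y = 111/8

111/8


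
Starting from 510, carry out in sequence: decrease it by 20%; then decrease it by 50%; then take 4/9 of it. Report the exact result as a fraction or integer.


Start with 510.
Step 1: Decrease by 20%: 510 * 80/100 = 408
Step 2: Decrease by 50%: 408 * 50/100 = 204
Step 3: Take 4/9: 204 * 4/9 = 272/3
Final result = 272/3

272/3


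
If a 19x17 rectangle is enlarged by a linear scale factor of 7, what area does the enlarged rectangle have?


Original dimensions: 19 x 17
Enlargement factor = 7
New width = 19 * 7 = 133
New height = 17 * 7 = 119
New area = 133 * 119 = 15827

15827


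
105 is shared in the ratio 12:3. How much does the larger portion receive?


Total parts = 12 + 3 = 15
Value per part = 105 / 15 = 7
First share = 12 * 7 = 84
Second share = 3 * 7 = 21
Larger share = 84

84


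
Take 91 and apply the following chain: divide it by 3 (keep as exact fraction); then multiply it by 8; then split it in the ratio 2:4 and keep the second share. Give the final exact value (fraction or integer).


Start with 91.
Step 1: Divide by 3: 91 / 3 = 91/3
Step 2: Multiply by 8: 91/3 * 8 = 728/3
Step 3: Split 2:4, second share = 728/3 * 4/6 = 1456/9
Final result = 1456/9

1456/9


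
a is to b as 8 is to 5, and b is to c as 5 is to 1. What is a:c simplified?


Given a:b = 8:5 and b:c = 5:1
Make b consistent. Multiply first ratio by 5: a:b = 40:25
Multiply second ratio by 5: b:c = 25:5
Now b = 25 in both, so a:b:c = 40:25:5
Therefore a:c = 40:5
Simplify by GCD: a:c = 8:1

8:1


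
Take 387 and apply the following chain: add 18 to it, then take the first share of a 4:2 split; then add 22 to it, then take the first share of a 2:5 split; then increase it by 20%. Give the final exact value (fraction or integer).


Start with 387.
Step 1: Add 18: 387+18=405; split 4:2 first = 405*4/6 = 270
Step 2: Add 22: 270+22=292; split 2:5 first = 292*2/7 = 584/7
Step 3: Increase by 20%: 584/7 * 120/100 = 3504/35
Final result = 3504/35

3504/35


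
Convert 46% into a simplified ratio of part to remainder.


Part = 46%, Remainder = 54%
Ratio = 46:54
GCD(46, 54) = 2
Simplify: 23:27 = 23:27

23:27


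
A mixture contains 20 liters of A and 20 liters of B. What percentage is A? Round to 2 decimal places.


Volume of A = 20 L
Volume of B = 20 L
Total volume = 20 + 20 = 40 L
Percentage of A = (20/40) * 100
= 50.00%

50.00


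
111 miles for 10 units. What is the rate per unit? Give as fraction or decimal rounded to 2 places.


Total miles = 111
Number of units = 10
Unit rate = 111 / 10
= 11.10 miles per unit

11.10


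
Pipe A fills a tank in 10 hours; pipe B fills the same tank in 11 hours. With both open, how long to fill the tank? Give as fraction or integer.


Rate of A = 1/10 job per hour
Rate of B = 1/11 job per hour
Combined rate = 1/10 + 1/11
Find common denominator: (11 + 10)/(10*11) = 21/110
Combined rate = 21/110 job per hour
Time together = 1 / (21/110) = 110/21 hours

110/21


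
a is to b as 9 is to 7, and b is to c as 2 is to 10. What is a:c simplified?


Given a:b = 9:7 and b:c = 2:10
Make b consistent. Multiply first ratio by 2: a:b = 18:14
Multiply second ratio by 7: b:c = 14:70
Now b = 14 in both, so a:b:c = 18:14:70
Therefore a:c = 18:70
Simplify by GCD: a:c = 9:35

9:35


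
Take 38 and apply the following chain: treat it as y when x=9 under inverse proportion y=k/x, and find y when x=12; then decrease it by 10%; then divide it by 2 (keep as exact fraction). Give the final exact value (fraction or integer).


Start with 38.
Step 1: Inverse prop: k = (38)*9; new y = k/12 = 38*9/12 = 57/2
Step 2: Decrease by 10%: 57/2 * 90/100 = 513/20
Step 3: Divide by 2: 513/20 / 2 = 513/40
Final result = 513/40

513/40


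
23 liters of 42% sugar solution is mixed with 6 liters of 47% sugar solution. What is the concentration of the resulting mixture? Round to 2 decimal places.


Solute in mixture 1 = 42% of 23 L = 23*42/100 = 483/50 L
Solute in mixture 2 = 47% of 6 L = 6*47/100 = 141/50 L
Total solute = 483/50 + 141/50 = 312/25 L
Total volume = 23 + 6 = 29 L
Final concentration = 312/25/29 * 100 = 43.03%

43.03


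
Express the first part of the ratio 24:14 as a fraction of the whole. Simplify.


Total parts = 24 + 14 = 38
First part fraction = 24/38
Simplify: 24/38 = 12/19

12/19


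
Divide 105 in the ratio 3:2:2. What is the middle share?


Ratio = 3:2:2
Total parts = 3 + 2 + 2 = 7
Value per part = 105 / 7 = 15
First share = 3 * 15 = 45
Middle share = 2 * 15 = 30
Third share = 2 * 15 = 30

30


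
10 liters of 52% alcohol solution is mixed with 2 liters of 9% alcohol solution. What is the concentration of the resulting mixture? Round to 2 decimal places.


Solute in mixture 1 = 52% of 10 L = 10*52/100 = 26/5 L
Solute in mixture 2 = 9% of 2 L = 2*9/100 = 9/50 L
Total solute = 26/5 + 9/50 = 269/50 L
Total volume = 10 + 2 = 12 L
Final concentration = 269/50/12 * 100 = 44.83%

44.83


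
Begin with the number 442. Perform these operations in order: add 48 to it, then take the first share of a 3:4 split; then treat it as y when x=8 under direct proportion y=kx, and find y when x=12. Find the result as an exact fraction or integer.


Start with 442.
Step 1: Add 48: 442+48=490; split 3:4 first = 490*3/7 = 210
Step 2: Direct prop: k = (210)/8; new y = k*12 = 210*12/8 = 315
Final result = 315

315


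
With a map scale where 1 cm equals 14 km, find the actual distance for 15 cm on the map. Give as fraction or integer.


Map scale: 1 cm = 14 km
Measured distance on map = 15 cm
Set up proportion: 15 * 14 / 1
= 210 / 1
= 210 km

210


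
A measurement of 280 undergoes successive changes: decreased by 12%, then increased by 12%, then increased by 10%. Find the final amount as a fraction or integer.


Start: 280
Step 1: decrease by 12% => multiply by 88/100
  280 * 88/100 = 1232/5
Step 2: increase by 12% => multiply by 112/100
  1232/5 * 112/100 = 34496/125
Step 3: increase by 10% => multiply by 110/100
  34496/125 * 110/100 = 189728/625
Final value = 189728/625

189728/625


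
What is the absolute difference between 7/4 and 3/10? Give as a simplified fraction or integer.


Simplify: 7/4 = 7/4 and 3/10 = 3/10
Find common denominator: LCD = 20
Convert: 35/20 and 6/20
Difference = |35 - 6|/20 = 29/20
Simplified = 29/20

29/20


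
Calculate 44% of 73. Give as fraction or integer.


Compute 44% of 73
Convert percentage: 44% = 44/100
Multiply: 73 * 44/100
= 3212/100
= 803/25

803/25


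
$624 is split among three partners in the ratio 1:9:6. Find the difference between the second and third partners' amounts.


Total parts = 1 + 9 + 6 = 16
Value per part = 624 / 16 = 39
Shares: 1*39=39, 9*39=351, 6*39=234
Second share = 351, third share = 234
Difference = |351 - 234| = 117

117


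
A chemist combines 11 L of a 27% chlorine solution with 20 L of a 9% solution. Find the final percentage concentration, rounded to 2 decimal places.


Solute in mixture 1 = 27% of 11 L = 11*27/100 = 297/100 L
Solute in mixture 2 = 9% of 20 L = 20*9/100 = 9/5 L
Total solute = 297/100 + 9/5 = 477/100 L
Total volume = 11 + 20 = 31 L
Final concentration = 477/100/31 * 100 = 15.39%

15.39


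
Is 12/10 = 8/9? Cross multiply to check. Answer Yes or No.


Cross multiply to check 12/10 = 8/9
Left cross product: 12 * 9 = 108
Right cross product: 10 * 8 = 80
108 != 80
Not equal, so proportions differ => No

No


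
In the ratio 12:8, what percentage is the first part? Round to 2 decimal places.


Total parts = 12 + 8 = 20
First part fraction = 12/20
Percentage = (12/20) * 100
= 0.6 * 100
= 60.00%

60.00


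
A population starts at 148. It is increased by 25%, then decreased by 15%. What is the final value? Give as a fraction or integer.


Start: 148
Step 1: increase by 25% => multiply by 125/100
  148 * 125/100 = 185
Step 2: decrease by 15% => multiply by 85/100
  185 * 85/100 = 629/4
Final value = 629/4

629/4


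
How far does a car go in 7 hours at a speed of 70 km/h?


Using distance = speed * time
Speed = 70 km/h
Time = 7 hours
Distance = 70 * 7
= 490 km

490


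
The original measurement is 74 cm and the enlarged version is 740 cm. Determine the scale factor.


Original length = 74 cm
Scaled length = 740 cm
Scale factor = 740 / 74
= 10

10


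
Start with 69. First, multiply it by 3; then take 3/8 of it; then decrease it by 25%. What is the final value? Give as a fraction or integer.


Start with 69.
Step 1: Multiply by 3: 69 * 3 = 207
Step 2: Take 3/8: 207 * 3/8 = 621/8
Step 3: Decrease by 25%: 621/8 * 75/100 = 1863/32
Final result = 1863/32

1863/32
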